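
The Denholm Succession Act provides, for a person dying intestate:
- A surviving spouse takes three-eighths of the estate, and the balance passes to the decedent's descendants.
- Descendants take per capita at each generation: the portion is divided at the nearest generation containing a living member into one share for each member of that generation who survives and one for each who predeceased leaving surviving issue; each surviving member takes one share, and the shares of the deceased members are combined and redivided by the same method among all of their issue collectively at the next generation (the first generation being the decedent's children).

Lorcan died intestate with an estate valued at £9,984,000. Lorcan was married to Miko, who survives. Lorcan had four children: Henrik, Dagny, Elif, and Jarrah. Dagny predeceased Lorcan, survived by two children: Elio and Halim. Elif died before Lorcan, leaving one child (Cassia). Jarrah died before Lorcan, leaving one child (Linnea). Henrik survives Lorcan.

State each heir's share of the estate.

Miko: £3,744,000; Henrik: £1,560,000; Elio: £1,170,000; Halim: £1,170,000; Cassia: £1,170,000; Linnea: £1,170,000

Miko takes three-eighths of £9,984,000 = £3,744,000. The remaining £6,240,000 passes to the descendants.
The descendants' portion (£6,240,000) is divided at the children's generation into 4 shares of £1,560,000. Henrik takes £1,560,000. The 3 shares of the deceased (Dagny, Elif, and Jarrah) are combined into a pool of £4,680,000.
That pool (£4,680,000) is divided at the grandchildren's generation equally among Elio, Halim, Cassia, and Linnea: £1,170,000 each.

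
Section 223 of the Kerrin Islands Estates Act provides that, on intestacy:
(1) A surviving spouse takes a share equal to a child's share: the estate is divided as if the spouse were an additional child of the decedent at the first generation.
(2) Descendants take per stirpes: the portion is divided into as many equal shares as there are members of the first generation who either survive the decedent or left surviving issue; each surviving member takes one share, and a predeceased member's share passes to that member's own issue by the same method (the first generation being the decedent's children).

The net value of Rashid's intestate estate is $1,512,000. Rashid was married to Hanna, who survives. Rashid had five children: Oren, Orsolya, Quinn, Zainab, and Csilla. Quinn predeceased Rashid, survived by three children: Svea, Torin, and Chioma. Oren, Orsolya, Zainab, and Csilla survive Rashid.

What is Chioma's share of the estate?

The spouse counts as an additional share at the children's level, so there are 6 primary shares of $252,000. Hanna takes one such share ($252,000).
The children's combined portion ($1,260,000) is divided into 5 shares of $252,000: Oren, Orsolya, Zainab, and Csilla each take $252,000; Quinn's $252,000 share passes to Quinn's issue.
Quinn's share ($252,000) is divided into 3 shares of $84,000: Svea, Torin, and Chioma each take $84,000.

Chioma receives $84,000.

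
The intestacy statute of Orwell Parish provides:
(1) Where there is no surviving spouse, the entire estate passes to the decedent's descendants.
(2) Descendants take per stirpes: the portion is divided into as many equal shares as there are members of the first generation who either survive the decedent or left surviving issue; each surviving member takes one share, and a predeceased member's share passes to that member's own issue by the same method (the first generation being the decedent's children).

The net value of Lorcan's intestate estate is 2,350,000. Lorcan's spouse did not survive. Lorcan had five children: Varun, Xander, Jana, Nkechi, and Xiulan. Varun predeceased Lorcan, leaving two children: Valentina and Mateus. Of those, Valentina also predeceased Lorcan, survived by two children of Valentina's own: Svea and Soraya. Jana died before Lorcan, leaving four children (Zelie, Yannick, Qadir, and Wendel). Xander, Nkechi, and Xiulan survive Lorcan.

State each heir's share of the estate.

The entire 2,350,000 passes to the descendants.
That amount (2,350,000) is divided into 5 shares of 470,000: Xander, Nkechi, and Xiulan each take 470,000; Varun's 470,000 share passes to Varun's issue; Jana's 470,000 share passes to Jana's issue.
Varun's share (470,000) is divided into 2 shares of 235,000: Mateus takes 235,000; Valentina's 235,000 share passes to Valentina's issue.
Valentina's share (235,000) is divided into 2 shares of 117,500: Svea and Soraya each take 117,500.
Jana's share (470,000) is divided into 4 shares of 117,500: Zelie, Yannick, Qadir, and Wendel each take 117,500.

Svea: 117,500; Soraya: 117,500; Mateus: 235,000; Xander: 470,000; Zelie: 117,500; Yannick: 117,500; Qadir: 117,500; Wendel: 117,500; Nkechi: 470,000; Xiulan: 470,000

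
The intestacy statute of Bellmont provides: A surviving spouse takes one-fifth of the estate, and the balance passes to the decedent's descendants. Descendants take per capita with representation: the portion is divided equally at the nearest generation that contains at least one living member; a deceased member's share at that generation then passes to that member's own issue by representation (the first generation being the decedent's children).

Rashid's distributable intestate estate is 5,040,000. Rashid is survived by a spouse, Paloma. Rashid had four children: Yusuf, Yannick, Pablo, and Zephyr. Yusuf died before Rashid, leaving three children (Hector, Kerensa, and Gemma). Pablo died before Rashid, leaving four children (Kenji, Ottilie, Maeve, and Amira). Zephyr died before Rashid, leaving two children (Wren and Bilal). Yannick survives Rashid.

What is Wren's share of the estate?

Wren receives 504,000.

Paloma takes one-fifth of 5,040,000 = 1,008,000. The remaining 4,032,000 passes to the descendants.
The descendants' portion (4,032,000) is divided into 4 shares of 1,008,000: Yannick takes 1,008,000; Yusuf's 1,008,000 share passes to Yusuf's issue; Pablo's 1,008,000 share passes to Pablo's issue; Zephyr's 1,008,000 share passes to Zephyr's issue.
Yusuf's share (1,008,000) is divided into 3 shares of 336,000: Hector, Kerensa, and Gemma each take 336,000.
Pablo's share (1,008,000) is divided into 4 shares of 252,000: Kenji, Ottilie, Maeve, and Amira each take 252,000.
Zephyr's share (1,008,000) is divided into 2 shares of 504,000: Wren and Bilal each take 504,000.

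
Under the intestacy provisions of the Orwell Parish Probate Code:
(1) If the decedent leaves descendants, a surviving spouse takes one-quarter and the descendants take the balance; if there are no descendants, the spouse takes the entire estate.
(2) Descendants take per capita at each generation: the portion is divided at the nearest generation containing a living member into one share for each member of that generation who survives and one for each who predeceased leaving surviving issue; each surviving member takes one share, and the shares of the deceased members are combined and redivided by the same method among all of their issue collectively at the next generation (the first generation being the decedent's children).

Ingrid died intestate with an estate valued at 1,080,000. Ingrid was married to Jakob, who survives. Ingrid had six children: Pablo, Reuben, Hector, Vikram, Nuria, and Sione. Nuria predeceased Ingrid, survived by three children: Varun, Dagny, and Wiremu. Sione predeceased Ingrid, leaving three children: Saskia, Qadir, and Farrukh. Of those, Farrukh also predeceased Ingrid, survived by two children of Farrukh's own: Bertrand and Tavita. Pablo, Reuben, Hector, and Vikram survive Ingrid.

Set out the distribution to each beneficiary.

Jakob takes one-quarter of 1,080,000 = 270,000. The remaining 810,000 passes to the descendants.
The descendants' portion (810,000) is divided at the children's generation into 6 shares of 135,000. Pablo, Reuben, Hector, and Vikram each take 135,000. The 2 shares of the deceased (Nuria and Sione) are combined into a pool of 270,000.
That pool (270,000) is divided at the grandchildren's generation into 6 shares of 45,000. Varun, Dagny, Wiremu, Saskia, and Qadir each take 45,000. The remaining share for the deceased Farrukh (45,000) is carried to the next generation.
That pool (45,000) is divided at the great-grandchildren's generation equally among Bertrand and Tavita: 22,500 each.

Jakob: 270,000; Pablo: 135,000; Reuben: 135,000; Hector: 135,000; Vikram: 135,000; Varun: 45,000; Dagny: 45,000; Wiremu: 45,000; Saskia: 45,000; Qadir: 45,000; Bertrand: 22,500; Tavita: 22,500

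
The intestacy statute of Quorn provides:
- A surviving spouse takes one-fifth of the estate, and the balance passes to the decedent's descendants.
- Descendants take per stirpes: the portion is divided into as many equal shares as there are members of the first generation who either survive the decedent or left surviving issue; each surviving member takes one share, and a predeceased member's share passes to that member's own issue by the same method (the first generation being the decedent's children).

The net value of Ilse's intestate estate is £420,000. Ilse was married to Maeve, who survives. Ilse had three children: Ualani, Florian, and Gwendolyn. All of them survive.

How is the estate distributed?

Maeve takes one-fifth of £420,000 = £84,000. The remaining £336,000 passes to the descendants.
The descendants' portion (£336,000) is divided into 3 shares of £112,000: Ualani, Florian, and Gwendolyn each take £112,000.

Maeve: £84,000; Ualani: £112,000; Florian: £112,000; Gwendolyn: £112,000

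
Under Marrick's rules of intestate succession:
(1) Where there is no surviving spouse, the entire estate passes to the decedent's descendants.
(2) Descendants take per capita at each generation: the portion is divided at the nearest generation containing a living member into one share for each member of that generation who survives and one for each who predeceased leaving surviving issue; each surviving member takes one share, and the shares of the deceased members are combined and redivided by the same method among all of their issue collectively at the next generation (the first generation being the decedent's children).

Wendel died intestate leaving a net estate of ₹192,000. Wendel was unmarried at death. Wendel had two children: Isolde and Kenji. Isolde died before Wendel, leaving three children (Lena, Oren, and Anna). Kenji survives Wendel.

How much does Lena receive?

The entire ₹192,000 passes to the descendants.
That amount (₹192,000) is divided at the children's generation into 2 shares of ₹96,000. Kenji takes ₹96,000. The remaining share for the deceased Isolde (₹96,000) is carried to the next generation.
That pool (₹96,000) is divided at the grandchildren's generation equally among Lena, Oren, and Anna: ₹32,000 each.

Lena receives ₹32,000.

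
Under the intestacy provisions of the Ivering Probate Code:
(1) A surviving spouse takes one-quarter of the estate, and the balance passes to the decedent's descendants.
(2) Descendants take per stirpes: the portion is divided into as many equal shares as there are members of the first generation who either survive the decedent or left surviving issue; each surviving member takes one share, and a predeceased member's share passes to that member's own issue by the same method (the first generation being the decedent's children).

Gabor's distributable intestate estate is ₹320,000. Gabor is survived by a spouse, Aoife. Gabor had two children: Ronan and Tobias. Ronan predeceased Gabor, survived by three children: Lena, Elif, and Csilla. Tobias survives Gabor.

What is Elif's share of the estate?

Elif receives ₹40,000.

Aoife takes one-quarter of ₹320,000 = ₹80,000. The remaining ₹240,000 passes to the descendants.
The descendants' portion (₹240,000) is divided into 2 shares of ₹120,000: Tobias takes ₹120,000; Ronan's ₹120,000 share passes to Ronan's issue.
Ronan's share (₹120,000) is divided into 3 shares of ₹40,000: Lena, Elif, and Csilla each take ₹40,000.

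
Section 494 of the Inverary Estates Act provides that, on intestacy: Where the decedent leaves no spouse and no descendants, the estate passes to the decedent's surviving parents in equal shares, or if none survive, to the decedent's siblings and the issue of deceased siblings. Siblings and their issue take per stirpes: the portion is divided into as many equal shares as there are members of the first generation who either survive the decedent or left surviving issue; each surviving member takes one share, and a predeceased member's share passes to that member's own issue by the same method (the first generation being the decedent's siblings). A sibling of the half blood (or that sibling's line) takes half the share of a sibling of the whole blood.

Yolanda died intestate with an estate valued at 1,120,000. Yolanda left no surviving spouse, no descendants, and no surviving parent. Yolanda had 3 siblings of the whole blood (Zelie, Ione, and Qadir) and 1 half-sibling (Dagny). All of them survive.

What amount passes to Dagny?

Dagny receives 160,000.

The entire 1,120,000 passes to the siblings and their issue.
Counting each half-blood sibling's line as half a unit, there are 7/2 units in 1,120,000, so one unit is 320,000. Whole-blood lines (Zelie, Ione, and Qadir) take 320,000 each; half-blood lines (Dagny) take 160,000 each.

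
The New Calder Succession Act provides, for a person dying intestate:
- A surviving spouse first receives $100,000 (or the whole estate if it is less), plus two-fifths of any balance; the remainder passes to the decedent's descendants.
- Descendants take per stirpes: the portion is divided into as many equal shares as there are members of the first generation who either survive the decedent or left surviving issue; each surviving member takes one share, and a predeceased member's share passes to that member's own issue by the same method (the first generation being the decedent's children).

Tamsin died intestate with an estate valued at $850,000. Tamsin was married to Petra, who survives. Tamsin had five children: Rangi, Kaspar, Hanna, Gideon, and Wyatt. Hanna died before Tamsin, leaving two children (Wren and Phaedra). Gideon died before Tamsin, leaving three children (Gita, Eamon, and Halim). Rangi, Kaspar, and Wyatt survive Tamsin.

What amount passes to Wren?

Petra first takes $100,000, leaving a balance of $750,000. Petra then takes two-fifths of the balance ($300,000), for a total of $400,000. The remaining $450,000 passes to the descendants.
The descendants' portion ($450,000) is divided into 5 shares of $90,000: Rangi, Kaspar, and Wyatt each take $90,000; Hanna's $90,000 share passes to Hanna's issue; Gideon's $90,000 share passes to Gideon's issue.
Hanna's share ($90,000) is divided into 2 shares of $45,000: Wren and Phaedra each take $45,000.
Gideon's share ($90,000) is divided into 3 shares of $30,000: Gita, Eamon, and Halim each take $30,000.

Wren receives $45,000.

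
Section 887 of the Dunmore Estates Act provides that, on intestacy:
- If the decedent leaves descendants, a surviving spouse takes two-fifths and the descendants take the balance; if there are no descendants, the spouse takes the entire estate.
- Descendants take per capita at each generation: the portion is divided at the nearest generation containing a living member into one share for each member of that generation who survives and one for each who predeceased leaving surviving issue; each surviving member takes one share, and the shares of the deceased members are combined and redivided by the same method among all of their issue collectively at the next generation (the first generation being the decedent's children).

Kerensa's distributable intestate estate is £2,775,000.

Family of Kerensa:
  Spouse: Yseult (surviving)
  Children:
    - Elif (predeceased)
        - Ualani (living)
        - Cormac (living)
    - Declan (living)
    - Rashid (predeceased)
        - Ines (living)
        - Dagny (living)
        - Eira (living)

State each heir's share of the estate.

Yseult: £1,110,000; Ualani: £222,000; Cormac: £222,000; Declan: £555,000; Ines: £222,000; Dagny: £222,000; Eira: £222,000

Yseult takes two-fifths of £2,775,000 = £1,110,000. The remaining £1,665,000 passes to the descendants.
The descendants' portion (£1,665,000) is divided at the children's generation into 3 shares of £555,000. Declan takes £555,000. The 2 shares of the deceased (Elif and Rashid) are combined into a pool of £1,110,000.
That pool (£1,110,000) is divided at the grandchildren's generation equally among Ualani, Cormac, Ines, Dagny, and Eira: £222,000 each.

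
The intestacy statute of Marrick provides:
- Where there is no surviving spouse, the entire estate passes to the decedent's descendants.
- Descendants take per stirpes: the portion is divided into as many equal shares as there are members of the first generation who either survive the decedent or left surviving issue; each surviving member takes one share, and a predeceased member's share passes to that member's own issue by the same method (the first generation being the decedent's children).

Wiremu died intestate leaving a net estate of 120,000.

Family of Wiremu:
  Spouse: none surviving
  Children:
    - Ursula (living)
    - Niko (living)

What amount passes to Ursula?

The entire 120,000 passes to the descendants.
That amount (120,000) is divided into 2 shares of 60,000: Ursula and Niko each take 60,000.

Ursula receives 60,000.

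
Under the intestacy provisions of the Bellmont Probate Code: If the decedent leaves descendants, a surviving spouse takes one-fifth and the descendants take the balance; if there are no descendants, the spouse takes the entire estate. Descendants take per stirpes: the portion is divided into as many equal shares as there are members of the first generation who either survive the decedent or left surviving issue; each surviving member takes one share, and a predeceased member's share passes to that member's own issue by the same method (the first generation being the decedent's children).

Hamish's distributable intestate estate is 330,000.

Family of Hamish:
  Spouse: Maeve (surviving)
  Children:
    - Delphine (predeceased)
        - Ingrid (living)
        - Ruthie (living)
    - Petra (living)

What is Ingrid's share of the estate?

Maeve takes one-fifth of 330,000 = 66,000. The remaining 264,000 passes to the descendants.
The descendants' portion (264,000) is divided into 2 shares of 132,000: Petra takes 132,000; Delphine's 132,000 share passes to Delphine's issue.
Delphine's share (132,000) is divided into 2 shares of 66,000: Ingrid and Ruthie each take 66,000.

Ingrid receives 66,000.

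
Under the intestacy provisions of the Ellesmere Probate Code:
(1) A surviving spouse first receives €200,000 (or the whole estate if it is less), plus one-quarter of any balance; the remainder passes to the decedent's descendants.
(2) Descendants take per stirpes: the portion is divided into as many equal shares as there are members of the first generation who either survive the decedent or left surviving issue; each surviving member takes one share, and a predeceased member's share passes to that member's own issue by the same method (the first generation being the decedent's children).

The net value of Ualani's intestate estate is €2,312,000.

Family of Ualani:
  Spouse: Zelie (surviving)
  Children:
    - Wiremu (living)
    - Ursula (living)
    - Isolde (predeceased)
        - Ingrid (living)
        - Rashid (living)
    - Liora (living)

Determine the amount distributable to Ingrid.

Ingrid receives €198,000.

Zelie first takes €200,000, leaving a balance of €2,112,000. Zelie then takes one-quarter of the balance (€528,000), for a total of €728,000. The remaining €1,584,000 passes to the descendants.
The descendants' portion (€1,584,000) is divided into 4 shares of €396,000: Wiremu, Ursula, and Liora each take €396,000; Isolde's €396,000 share passes to Isolde's issue.
Isolde's share (€396,000) is divided into 2 shares of €198,000: Ingrid and Rashid each take €198,000.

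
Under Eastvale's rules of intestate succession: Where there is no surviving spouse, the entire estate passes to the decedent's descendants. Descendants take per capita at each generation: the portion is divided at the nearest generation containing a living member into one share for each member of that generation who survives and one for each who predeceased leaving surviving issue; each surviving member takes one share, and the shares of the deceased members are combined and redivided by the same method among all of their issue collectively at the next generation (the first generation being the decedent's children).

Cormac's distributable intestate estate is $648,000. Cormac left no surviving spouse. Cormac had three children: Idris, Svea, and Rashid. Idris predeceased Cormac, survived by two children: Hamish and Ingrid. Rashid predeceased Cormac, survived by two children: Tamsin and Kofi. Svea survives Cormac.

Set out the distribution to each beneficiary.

Hamish: $108,000; Ingrid: $108,000; Svea: $216,000; Tamsin: $108,000; Kofi: $108,000

The entire $648,000 passes to the descendants.
That amount ($648,000) is divided at the children's generation into 3 shares of $216,000. Svea takes $216,000. The 2 shares of the deceased (Idris and Rashid) are combined into a pool of $432,000.
That pool ($432,000) is divided at the grandchildren's generation equally among Hamish, Ingrid, Tamsin, and Kofi: $108,000 each.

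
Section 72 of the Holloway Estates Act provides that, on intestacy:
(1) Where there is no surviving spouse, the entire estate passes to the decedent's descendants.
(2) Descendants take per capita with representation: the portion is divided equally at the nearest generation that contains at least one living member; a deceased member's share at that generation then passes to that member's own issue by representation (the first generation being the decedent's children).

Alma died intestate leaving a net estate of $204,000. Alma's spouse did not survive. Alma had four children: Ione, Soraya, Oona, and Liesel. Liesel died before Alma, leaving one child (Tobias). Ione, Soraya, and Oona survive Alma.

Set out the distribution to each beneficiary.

Ione: $51,000; Soraya: $51,000; Oona: $51,000; Tobias: $51,000

The entire $204,000 passes to the descendants.
That amount ($204,000) is divided into 4 shares of $51,000: Ione, Soraya, and Oona each take $51,000; Liesel's $51,000 share passes to Liesel's issue.
Liesel's share ($51,000) passes entirely to Tobias.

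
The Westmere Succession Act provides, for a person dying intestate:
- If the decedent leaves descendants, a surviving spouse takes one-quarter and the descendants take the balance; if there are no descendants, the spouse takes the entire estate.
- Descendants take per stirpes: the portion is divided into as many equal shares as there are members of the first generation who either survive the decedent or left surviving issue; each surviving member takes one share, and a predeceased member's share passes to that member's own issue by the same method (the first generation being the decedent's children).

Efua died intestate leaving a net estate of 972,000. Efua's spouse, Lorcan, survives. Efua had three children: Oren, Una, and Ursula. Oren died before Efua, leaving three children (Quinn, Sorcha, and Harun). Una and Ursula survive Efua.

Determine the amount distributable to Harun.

Lorcan takes one-quarter of 972,000 = 243,000. The remaining 729,000 passes to the descendants.
The descendants' portion (729,000) is divided into 3 shares of 243,000: Una and Ursula each take 243,000; Oren's 243,000 share passes to Oren's issue.
Oren's share (243,000) is divided into 3 shares of 81,000: Quinn, Sorcha, and Harun each take 81,000.

Harun receives 81,000.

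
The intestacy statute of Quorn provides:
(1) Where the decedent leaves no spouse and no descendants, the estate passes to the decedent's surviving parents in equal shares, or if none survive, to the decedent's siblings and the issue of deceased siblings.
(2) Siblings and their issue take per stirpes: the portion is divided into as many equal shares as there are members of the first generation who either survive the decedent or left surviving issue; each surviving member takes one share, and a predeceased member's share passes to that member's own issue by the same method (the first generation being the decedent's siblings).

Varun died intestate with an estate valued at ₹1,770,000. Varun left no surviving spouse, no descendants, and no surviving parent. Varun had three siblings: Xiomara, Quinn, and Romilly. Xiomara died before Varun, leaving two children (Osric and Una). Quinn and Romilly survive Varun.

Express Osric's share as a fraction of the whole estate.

The entire ₹1,770,000 passes to the siblings and their issue.
That amount (₹1,770,000) is divided into 3 shares of ₹590,000: Quinn and Romilly each take ₹590,000; Xiomara's ₹590,000 share passes to Xiomara's issue.
Xiomara's share (₹590,000) is divided into 2 shares of ₹295,000: Osric and Una each take ₹295,000.

Osric receives 1/6 of the estate.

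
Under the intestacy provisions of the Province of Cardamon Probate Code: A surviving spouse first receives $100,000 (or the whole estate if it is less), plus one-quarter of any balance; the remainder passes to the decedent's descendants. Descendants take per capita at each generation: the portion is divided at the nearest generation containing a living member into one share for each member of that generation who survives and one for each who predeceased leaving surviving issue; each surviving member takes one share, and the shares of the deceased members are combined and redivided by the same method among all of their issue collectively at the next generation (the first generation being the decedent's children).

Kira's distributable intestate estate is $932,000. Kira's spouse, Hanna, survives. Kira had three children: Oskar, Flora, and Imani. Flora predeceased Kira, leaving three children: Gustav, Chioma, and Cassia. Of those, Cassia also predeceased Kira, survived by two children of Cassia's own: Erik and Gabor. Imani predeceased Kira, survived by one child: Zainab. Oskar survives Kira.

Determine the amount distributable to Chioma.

Chioma receives $104,000.

Hanna first takes $100,000, leaving a balance of $832,000. Hanna then takes one-quarter of the balance ($208,000), for a total of $308,000. The remaining $624,000 passes to the descendants.
The descendants' portion ($624,000) is divided at the children's generation into 3 shares of $208,000. Oskar takes $208,000. The 2 shares of the deceased (Flora and Imani) are combined into a pool of $416,000.
That pool ($416,000) is divided at the grandchildren's generation into 4 shares of $104,000. Gustav, Chioma, and Zainab each take $104,000. The remaining share for the deceased Cassia ($104,000) is carried to the next generation.
That pool ($104,000) is divided at the great-grandchildren's generation equally among Erik and Gabor: $52,000 each.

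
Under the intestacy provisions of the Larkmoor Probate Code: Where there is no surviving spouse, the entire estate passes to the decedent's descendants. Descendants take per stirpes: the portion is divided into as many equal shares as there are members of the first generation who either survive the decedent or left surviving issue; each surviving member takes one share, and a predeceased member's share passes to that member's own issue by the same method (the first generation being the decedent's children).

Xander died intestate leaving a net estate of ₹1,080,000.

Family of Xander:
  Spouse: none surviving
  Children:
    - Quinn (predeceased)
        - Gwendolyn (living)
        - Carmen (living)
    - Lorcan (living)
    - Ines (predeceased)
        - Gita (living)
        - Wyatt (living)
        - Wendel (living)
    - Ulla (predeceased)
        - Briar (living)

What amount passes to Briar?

Briar receives ₹270,000.

The entire ₹1,080,000 passes to the descendants.
That amount (₹1,080,000) is divided into 4 shares of ₹270,000: Lorcan takes ₹270,000; Quinn's ₹270,000 share passes to Quinn's issue; Ines's ₹270,000 share passes to Ines's issue; Ulla's ₹270,000 share passes to Ulla's issue.
Quinn's share (₹270,000) is divided into 2 shares of ₹135,000: Gwendolyn and Carmen each take ₹135,000.
Ines's share (₹270,000) is divided into 3 shares of ₹90,000: Gita, Wyatt, and Wendel each take ₹90,000.
Ulla's share (₹270,000) passes entirely to Briar.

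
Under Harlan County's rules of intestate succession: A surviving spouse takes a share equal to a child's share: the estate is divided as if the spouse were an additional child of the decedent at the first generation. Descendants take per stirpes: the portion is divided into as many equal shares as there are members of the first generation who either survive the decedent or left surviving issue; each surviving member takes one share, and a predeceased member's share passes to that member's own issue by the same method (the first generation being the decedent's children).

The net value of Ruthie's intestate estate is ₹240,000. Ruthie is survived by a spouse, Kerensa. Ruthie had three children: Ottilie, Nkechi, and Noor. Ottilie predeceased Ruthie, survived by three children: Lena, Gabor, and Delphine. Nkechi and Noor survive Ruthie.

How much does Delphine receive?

Delphine receives ₹20,000.

The spouse counts as an additional share at the children's level, so there are 4 primary shares of ₹60,000. Kerensa takes one such share (₹60,000).
The children's combined portion (₹180,000) is divided into 3 shares of ₹60,000: Nkechi and Noor each take ₹60,000; Ottilie's ₹60,000 share passes to Ottilie's issue.
Ottilie's share (₹60,000) is divided into 3 shares of ₹20,000: Lena, Gabor, and Delphine each take ₹20,000.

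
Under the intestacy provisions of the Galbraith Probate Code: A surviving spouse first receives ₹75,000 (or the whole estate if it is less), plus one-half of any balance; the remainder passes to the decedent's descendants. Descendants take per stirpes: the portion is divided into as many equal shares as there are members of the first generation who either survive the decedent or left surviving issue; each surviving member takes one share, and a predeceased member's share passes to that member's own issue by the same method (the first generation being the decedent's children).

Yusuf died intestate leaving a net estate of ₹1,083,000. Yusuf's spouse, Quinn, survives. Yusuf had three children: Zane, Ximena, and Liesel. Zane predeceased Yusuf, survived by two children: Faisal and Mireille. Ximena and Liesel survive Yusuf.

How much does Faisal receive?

Quinn first takes ₹75,000, leaving a balance of ₹1,008,000. Quinn then takes one-half of the balance (₹504,000), for a total of ₹579,000. The remaining ₹504,000 passes to the descendants.
The descendants' portion (₹504,000) is divided into 3 shares of ₹168,000: Ximena and Liesel each take ₹168,000; Zane's ₹168,000 share passes to Zane's issue.
Zane's share (₹168,000) is divided into 2 shares of ₹84,000: Faisal and Mireille each take ₹84,000.

Faisal receives ₹84,000.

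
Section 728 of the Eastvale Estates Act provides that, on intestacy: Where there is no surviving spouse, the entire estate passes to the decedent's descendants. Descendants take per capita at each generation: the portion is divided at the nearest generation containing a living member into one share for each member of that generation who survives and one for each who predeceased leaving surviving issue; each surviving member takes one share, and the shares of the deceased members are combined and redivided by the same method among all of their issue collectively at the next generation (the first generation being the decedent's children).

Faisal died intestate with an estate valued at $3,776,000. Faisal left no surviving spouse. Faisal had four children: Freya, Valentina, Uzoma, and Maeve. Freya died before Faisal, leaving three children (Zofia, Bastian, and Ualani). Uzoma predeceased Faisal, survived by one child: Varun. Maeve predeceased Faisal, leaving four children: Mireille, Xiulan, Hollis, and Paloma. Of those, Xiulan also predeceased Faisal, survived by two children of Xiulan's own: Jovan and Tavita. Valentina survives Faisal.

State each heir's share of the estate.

Zofia: $354,000; Bastian: $354,000; Ualani: $354,000; Valentina: $944,000; Varun: $354,000; Mireille: $354,000; Jovan: $177,000; Tavita: $177,000; Hollis: $354,000; Paloma: $354,000

The entire $3,776,000 passes to the descendants.
That amount ($3,776,000) is divided at the children's generation into 4 shares of $944,000. Valentina takes $944,000. The 3 shares of the deceased (Freya, Uzoma, and Maeve) are combined into a pool of $2,832,000.
That pool ($2,832,000) is divided at the grandchildren's generation into 8 shares of $354,000. Zofia, Bastian, Ualani, Varun, Mireille, Hollis, and Paloma each take $354,000. The remaining share for the deceased Xiulan ($354,000) is carried to the next generation.
That pool ($354,000) is divided at the great-grandchildren's generation equally among Jovan and Tavita: $177,000 each.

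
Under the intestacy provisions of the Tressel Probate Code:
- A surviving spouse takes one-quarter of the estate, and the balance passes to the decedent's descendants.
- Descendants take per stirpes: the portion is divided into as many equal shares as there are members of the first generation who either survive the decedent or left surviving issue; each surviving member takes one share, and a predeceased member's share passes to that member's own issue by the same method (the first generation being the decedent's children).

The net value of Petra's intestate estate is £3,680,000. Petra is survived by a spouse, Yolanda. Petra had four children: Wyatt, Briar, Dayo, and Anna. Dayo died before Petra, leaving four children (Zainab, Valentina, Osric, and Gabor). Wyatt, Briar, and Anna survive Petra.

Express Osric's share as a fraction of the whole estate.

Yolanda takes one-quarter of £3,680,000 = £920,000. The remaining £2,760,000 passes to the descendants.
The descendants' portion (£2,760,000) is divided into 4 shares of £690,000: Wyatt, Briar, and Anna each take £690,000; Dayo's £690,000 share passes to Dayo's issue.
Dayo's share (£690,000) is divided into 4 shares of £172,500: Zainab, Valentina, Osric, and Gabor each take £172,500.

Osric receives 3/64 of the estate.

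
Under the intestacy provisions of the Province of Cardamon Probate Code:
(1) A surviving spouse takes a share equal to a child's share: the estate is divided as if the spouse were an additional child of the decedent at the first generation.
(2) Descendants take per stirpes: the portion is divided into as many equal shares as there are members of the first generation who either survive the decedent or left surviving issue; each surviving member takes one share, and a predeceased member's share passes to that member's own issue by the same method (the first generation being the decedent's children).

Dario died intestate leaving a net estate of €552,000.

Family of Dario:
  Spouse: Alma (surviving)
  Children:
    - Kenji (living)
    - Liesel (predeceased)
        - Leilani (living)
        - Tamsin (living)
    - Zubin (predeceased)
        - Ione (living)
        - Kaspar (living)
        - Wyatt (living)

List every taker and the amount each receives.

The spouse counts as an additional share at the children's level, so there are 4 primary shares of €138,000. Alma takes one such share (€138,000).
The children's combined portion (€414,000) is divided into 3 shares of €138,000: Kenji takes €138,000; Liesel's €138,000 share passes to Liesel's issue; Zubin's €138,000 share passes to Zubin's issue.
Liesel's share (€138,000) is divided into 2 shares of €69,000: Leilani and Tamsin each take €69,000.
Zubin's share (€138,000) is divided into 3 shares of €46,000: Ione, Kaspar, and Wyatt each take €46,000.

Alma: €138,000; Kenji: €138,000; Leilani: €69,000; Tamsin: €69,000; Ione: €46,000; Kaspar: €46,000; Wyatt: €46,000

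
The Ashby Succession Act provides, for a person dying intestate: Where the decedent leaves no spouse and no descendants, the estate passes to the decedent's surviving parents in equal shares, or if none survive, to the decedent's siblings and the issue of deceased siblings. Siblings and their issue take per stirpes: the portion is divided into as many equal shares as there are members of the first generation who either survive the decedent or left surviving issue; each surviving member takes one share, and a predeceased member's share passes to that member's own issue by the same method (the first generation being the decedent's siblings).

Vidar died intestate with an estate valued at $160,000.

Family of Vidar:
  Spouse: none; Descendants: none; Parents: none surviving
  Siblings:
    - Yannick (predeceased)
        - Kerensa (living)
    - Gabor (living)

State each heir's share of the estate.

The entire $160,000 passes to the siblings and their issue.
That amount ($160,000) is divided into 2 shares of $80,000: Gabor takes $80,000; Yannick's $80,000 share passes to Yannick's issue.
Yannick's share ($80,000) passes entirely to Kerensa.

Kerensa: $80,000; Gabor: $80,000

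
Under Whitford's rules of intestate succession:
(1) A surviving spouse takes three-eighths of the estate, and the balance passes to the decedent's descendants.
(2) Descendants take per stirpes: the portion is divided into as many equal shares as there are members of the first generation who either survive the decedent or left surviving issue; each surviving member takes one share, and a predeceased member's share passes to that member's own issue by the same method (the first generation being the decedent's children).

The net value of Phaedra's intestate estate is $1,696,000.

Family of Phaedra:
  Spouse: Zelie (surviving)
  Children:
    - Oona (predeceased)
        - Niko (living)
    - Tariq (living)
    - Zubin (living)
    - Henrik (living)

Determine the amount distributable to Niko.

Zelie takes three-eighths of $1,696,000 = $636,000. The remaining $1,060,000 passes to the descendants.
The descendants' portion ($1,060,000) is divided into 4 shares of $265,000: Tariq, Zubin, and Henrik each take $265,000; Oona's $265,000 share passes to Oona's issue.
Oona's share ($265,000) passes entirely to Niko.

Niko receives $265,000.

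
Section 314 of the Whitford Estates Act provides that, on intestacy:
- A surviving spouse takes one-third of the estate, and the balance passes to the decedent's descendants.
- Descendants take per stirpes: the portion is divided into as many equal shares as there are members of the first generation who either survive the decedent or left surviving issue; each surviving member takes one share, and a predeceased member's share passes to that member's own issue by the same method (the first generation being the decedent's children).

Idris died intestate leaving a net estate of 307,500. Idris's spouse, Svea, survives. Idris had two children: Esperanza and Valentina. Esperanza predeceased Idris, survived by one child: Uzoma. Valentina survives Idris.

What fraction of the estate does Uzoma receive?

Uzoma receives 1/3 of the estate.

Svea takes one-third of 307,500 = 102,500. The remaining 205,000 passes to the descendants.
The descendants' portion (205,000) is divided into 2 shares of 102,500: Valentina takes 102,500; Esperanza's 102,500 share passes to Esperanza's issue.
Esperanza's share (102,500) passes entirely to Uzoma.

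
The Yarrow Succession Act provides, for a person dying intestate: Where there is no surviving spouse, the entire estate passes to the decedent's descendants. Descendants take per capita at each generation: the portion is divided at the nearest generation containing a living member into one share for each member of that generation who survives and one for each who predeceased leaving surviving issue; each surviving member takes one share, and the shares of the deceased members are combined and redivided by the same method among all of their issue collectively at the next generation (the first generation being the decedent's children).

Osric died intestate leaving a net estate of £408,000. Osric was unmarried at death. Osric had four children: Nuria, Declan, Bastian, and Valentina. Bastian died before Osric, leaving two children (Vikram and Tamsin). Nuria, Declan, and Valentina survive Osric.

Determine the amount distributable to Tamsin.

The entire £408,000 passes to the descendants.
That amount (£408,000) is divided at the children's generation into 4 shares of £102,000. Nuria, Declan, and Valentina each take £102,000. The remaining share for the deceased Bastian (£102,000) is carried to the next generation.
That pool (£102,000) is divided at the grandchildren's generation equally among Vikram and Tamsin: £51,000 each.

Tamsin receives £51,000.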